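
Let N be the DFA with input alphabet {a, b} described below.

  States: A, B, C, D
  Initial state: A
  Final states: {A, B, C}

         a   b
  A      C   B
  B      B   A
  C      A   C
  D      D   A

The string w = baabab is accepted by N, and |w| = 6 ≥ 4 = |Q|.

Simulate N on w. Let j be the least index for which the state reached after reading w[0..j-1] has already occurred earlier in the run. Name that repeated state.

Run of N on w = b a a b a b:
  step 0: A  (start)
  step 1: B  (read b: A→B)
  step 2: B  (read a: B→B)   ← first repeat (B seen earlier)
  step 3: B  (read a: B→B)
  step 4: A  (read b: B→A)
  step 5: C  (read a: A→C)
  step 6: C  (read b: C→C)

The earliest repeat is at step j = 2: N is in B, which it already visited at step i = 1.
The DFA has 4 states, so the proof of the pumping lemma guarantees a repeated state among the first 4+1 visited; the segment between the two visits is the pumpable y.

B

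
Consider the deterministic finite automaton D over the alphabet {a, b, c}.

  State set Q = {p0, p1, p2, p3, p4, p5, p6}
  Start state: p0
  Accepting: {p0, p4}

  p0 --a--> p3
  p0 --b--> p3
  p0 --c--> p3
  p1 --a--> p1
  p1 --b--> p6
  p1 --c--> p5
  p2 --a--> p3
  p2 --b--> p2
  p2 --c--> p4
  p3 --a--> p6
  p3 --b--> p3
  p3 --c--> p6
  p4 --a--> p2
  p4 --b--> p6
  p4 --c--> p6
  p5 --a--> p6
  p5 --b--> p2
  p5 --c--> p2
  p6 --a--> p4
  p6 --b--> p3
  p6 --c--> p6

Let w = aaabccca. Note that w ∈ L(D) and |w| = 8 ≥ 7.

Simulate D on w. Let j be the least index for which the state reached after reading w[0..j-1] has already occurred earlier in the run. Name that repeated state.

p6

State sequence: p0 -a-> p3 -a-> p6 -a-> p4 -b-> p6 -c-> p6 -c-> p6 -c-> p6 -a-> p4
First repeat at step 4: p6 was already visited.

The earliest repeat is at step j = 4: D is in p6, which it already visited at step i = 2.
The DFA has 7 states, so the proof of the pumping lemma guarantees a repeated state among the first 7+1 visited; the segment between the two visits is the pumpable y.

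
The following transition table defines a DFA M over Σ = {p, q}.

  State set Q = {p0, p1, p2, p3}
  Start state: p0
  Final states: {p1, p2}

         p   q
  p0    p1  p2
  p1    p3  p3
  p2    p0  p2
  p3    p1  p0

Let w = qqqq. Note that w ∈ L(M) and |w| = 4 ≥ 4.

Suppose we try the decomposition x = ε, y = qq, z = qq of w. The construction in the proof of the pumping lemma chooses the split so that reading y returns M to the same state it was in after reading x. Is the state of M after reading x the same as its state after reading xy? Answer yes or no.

no

State sequence: p0 -q-> p2 -q-> p2

After x (step 0): p0. After xy (step 2): p2.
They differ (p0 ≠ p2), so y is not a cycle from the state after x; this split is not the one the pumping-lemma construction produces, and pumping y need not keep the string in L(M).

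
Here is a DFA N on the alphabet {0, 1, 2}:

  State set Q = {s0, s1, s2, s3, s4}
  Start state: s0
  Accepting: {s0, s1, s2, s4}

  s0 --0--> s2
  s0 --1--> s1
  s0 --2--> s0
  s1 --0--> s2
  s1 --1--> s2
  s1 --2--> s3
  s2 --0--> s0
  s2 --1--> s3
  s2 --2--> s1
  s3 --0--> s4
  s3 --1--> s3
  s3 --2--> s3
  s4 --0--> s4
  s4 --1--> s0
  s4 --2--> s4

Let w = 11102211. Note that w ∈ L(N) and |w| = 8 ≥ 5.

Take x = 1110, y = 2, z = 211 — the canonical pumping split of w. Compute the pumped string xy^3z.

xy^3z = 1110·2·2·2·211 = 1110222211.
Reading y = 2 takes N from s4 back to s4, so after x·y·y·y the machine is still in s4, and z then leads to the accepting state s1. Hence 1110222211 ∈ L(N).

1110222211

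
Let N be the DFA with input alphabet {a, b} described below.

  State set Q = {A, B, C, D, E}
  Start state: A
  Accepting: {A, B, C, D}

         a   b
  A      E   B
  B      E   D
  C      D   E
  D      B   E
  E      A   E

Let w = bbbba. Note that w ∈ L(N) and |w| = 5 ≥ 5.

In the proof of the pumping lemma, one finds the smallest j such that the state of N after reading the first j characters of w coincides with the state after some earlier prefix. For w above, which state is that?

State sequence: A -b-> B -b-> D -b-> E -b-> E -a-> A
First repeat at step 4: E was already visited.

The earliest repeat is at step j = 4: N is in E, which it already visited at step i = 3.
Since N has 5 states, any run of length ≥ 5 visits 5+1 states, so by pigeonhole some state repeats within the first 5 steps — that repeat gives the pumpable loop.

E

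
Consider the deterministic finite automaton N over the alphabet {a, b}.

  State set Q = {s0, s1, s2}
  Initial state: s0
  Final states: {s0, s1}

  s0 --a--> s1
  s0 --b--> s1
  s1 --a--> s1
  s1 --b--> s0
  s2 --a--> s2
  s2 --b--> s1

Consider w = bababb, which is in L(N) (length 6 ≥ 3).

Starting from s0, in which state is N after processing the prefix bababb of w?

Run of N on the first 6 characters of w = b a b a b b:
  step 0: s0  (start)
  step 1: s1  (read b: s0→s1)
  step 2: s1  (read a: s1→s1)
  step 3: s0  (read b: s1→s0)
  step 4: s1  (read a: s0→s1)
  step 5: s0  (read b: s1→s0)
  step 6: s1  (read b: s0→s1)

After reading 6 characters, N is in state s1.

s1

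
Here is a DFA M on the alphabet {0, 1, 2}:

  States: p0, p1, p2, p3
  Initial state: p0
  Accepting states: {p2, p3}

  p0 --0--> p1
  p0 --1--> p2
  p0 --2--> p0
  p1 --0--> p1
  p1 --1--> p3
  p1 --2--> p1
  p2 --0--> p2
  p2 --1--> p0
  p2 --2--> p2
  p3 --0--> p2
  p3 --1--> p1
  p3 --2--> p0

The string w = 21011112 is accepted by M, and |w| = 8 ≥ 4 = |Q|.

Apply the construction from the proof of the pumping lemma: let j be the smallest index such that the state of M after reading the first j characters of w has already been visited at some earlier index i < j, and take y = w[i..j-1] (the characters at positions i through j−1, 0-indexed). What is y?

Run of M on w = 2 1 0 1 1 1 1 2:
  step 0: p0  (start)
  step 1: p0  (read 2: p0→p0)   ← first repeat (p0 seen earlier)
  step 2: p2  (read 1: p0→p2)
  step 3: p2  (read 0: p2→p2)
  step 4: p0  (read 1: p2→p0)
  step 5: p2  (read 1: p0→p2)
  step 6: p0  (read 1: p2→p0)
  step 7: p2  (read 1: p0→p2)
  step 8: p2  (read 2: p2→p2)

So i = 0, j = 1, giving x = w[0:0] = ε, y = w[0:1] = 2, z = w[1:8] = 1011112.
Check: |xy| = 1 ≤ 4 and |y| = 1 ≥ 1. Reading y takes M from p0 back to p0, so every xyⁱz is accepted.

2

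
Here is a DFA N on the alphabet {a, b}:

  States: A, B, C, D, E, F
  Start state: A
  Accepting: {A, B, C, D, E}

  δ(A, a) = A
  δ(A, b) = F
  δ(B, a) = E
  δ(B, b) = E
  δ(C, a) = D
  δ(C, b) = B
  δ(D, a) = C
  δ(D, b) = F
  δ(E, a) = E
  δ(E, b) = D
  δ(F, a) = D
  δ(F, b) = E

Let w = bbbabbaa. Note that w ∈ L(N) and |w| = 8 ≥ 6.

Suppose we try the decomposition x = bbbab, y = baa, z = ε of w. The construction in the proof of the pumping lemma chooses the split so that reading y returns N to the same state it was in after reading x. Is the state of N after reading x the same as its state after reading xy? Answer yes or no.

State sequence: A -b-> F -b-> E -b-> D -a-> C -b-> B -b-> E -a-> E -a-> E

After x (step 5): B. After xy (step 8): E.
They differ (B ≠ E), so y is not a cycle from the state after x; this split is not the one the pumping-lemma construction produces, and pumping y need not keep the string in L(N).

no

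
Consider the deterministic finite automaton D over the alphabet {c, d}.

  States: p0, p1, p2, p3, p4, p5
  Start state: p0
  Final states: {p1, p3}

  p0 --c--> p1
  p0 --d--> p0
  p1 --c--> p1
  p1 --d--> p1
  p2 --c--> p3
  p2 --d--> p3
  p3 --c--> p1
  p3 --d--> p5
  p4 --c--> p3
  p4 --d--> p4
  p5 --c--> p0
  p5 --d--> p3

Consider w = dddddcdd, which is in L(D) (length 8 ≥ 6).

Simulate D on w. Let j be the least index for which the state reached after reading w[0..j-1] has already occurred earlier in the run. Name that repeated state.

Run of D on w = d d d d d c d d:
  step 0: p0  (start)
  step 1: p0  (read d: p0→p0)   ← first repeat (p0 seen earlier)
  step 2: p0  (read d: p0→p0)
  step 3: p0  (read d: p0→p0)
  step 4: p0  (read d: p0→p0)
  step 5: p0  (read d: p0→p0)
  step 6: p1  (read c: p0→p1)
  step 7: p1  (read d: p1→p1)
  step 8: p1  (read d: p1→p1)

The earliest repeat is at step j = 1: D is in p0, which it already visited at step i = 0.
Since D has 6 states, any run of length ≥ 6 visits 6+1 states, so by pigeonhole some state repeats within the first 6 steps — that repeat gives the pumpable loop.

p0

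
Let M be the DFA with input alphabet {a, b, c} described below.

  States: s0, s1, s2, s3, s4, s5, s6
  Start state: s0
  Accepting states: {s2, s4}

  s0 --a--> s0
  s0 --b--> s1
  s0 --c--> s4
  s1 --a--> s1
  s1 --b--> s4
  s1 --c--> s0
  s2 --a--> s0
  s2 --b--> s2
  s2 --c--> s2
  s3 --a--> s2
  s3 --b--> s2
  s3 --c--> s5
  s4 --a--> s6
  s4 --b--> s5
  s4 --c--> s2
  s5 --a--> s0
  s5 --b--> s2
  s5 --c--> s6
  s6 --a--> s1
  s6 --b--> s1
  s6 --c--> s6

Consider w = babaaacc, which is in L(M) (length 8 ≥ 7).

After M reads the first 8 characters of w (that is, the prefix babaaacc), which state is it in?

s4

State sequence: s0 -b-> s1 -a-> s1 -b-> s4 -a-> s6 -a-> s1 -a-> s1 -c-> s0 -c-> s4

After reading 8 characters, M is in state s4.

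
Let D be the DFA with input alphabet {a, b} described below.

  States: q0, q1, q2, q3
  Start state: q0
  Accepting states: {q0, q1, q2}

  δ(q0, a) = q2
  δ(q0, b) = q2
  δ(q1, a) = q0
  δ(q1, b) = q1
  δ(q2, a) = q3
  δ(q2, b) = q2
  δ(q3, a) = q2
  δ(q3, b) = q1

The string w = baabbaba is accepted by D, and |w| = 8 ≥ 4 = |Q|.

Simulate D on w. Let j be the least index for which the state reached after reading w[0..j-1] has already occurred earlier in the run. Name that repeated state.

q2

State sequence: q0 -b-> q2 -a-> q3 -a-> q2 -b-> q2 -b-> q2 -a-> q3 -b-> q1 -a-> q0
First repeat at step 3: q2 was already visited.

The earliest repeat is at step j = 3: D is in q2, which it already visited at step i = 1.
With |Q| = 4, pigeonhole forces a state repeat no later than step 4; the substring read between the first and second visits to that state can be pumped.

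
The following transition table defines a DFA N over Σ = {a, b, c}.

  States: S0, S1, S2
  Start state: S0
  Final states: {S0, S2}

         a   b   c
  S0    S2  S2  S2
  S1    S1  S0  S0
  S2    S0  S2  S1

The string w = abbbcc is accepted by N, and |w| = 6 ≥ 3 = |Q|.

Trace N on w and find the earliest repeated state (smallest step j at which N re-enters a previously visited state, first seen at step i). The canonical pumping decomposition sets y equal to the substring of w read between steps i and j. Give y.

b

State sequence: S0 -a-> S2 -b-> S2 -b-> S2 -b-> S2 -c-> S1 -c-> S0
First repeat at step 2: S2 was already visited.

So i = 1, j = 2, giving x = w[0:1] = a, y = w[1:2] = b, z = w[2:6] = bbcc.
Check: |xy| = 2 ≤ 3 and |y| = 1 ≥ 1. Reading y takes N from S2 back to S2, so every xyⁱz is accepted.
Since N has 3 states, any run of length ≥ 3 visits 3+1 states, so by pigeonhole some state repeats within the first 3 steps — that repeat gives the pumpable loop.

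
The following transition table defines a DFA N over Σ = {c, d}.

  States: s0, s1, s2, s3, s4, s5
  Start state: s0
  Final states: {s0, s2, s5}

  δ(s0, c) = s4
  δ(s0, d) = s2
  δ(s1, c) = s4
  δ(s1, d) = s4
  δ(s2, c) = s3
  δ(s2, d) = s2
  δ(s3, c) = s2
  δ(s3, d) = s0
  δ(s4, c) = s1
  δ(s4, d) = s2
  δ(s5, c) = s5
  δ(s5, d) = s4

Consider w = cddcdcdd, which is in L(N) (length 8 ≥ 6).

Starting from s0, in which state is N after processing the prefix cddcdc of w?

Run of N on the first 6 characters of w = c d d c d c:
  step 0: s0  (start)
  step 1: s4  (read c: s0→s4)
  step 2: s2  (read d: s4→s2)
  step 3: s2  (read d: s2→s2)
  step 4: s3  (read c: s2→s3)
  step 5: s0  (read d: s3→s0)
  step 6: s4  (read c: s0→s4)

After reading 6 characters, N is in state s4.

s4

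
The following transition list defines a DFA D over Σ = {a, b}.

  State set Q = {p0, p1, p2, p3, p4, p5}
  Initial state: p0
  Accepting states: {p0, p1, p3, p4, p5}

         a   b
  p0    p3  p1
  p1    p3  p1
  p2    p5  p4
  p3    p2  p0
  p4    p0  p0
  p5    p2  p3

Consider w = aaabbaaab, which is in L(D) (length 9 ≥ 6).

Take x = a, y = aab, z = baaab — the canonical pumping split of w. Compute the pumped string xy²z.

aaabaabbaaab

xy^2z = a·aab·aab·baaab = aaabaabbaaab.
Reading y = aab takes D from p3 back to p3, so after x·y·y the machine is still in p3, and z then leads to the accepting state p3. Hence aaabaabbaaab ∈ L(D).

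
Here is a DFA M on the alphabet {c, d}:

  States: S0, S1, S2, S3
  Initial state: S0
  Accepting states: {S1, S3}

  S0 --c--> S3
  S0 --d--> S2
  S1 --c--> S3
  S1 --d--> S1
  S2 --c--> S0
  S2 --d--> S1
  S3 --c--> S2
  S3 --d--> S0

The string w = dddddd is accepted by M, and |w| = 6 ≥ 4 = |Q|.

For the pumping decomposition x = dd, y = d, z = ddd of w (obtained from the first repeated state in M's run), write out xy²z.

ddddddd

xy^2z = dd·d·d·ddd = ddddddd.
Reading y = d takes M from S1 back to S1, so after x·y·y the machine is still in S1, and z then leads to the accepting state S1. Hence ddddddd ∈ L(M).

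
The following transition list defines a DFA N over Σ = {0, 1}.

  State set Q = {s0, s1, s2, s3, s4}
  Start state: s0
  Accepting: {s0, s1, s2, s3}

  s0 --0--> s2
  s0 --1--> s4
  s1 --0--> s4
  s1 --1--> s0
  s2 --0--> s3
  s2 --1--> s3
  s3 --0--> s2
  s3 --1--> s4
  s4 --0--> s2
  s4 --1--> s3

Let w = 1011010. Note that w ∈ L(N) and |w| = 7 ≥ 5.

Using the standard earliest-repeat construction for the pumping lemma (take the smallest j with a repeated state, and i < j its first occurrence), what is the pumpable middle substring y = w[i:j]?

011

Run of N on w = 1 0 1 1 0 1 0:
  step 0: s0  (start)
  step 1: s4  (read 1: s0→s4)
  step 2: s2  (read 0: s4→s2)
  step 3: s3  (read 1: s2→s3)
  step 4: s4  (read 1: s3→s4)   ← first repeat (s4 seen earlier)
  step 5: s2  (read 0: s4→s2)
  step 6: s3  (read 1: s2→s3)
  step 7: s2  (read 0: s3→s2)

So i = 1, j = 4, giving x = w[0:1] = 1, y = w[1:4] = 011, z = w[4:7] = 010.
Check: |xy| = 4 ≤ 5 and |y| = 3 ≥ 1. Reading y takes N from s4 back to s4, so every xyⁱz is accepted.
Pumping length from the standard proof: p = 5 (the number of states). The repeated state found above gives |xy| = j ≤ 5 and |y| = j − i ≥ 1.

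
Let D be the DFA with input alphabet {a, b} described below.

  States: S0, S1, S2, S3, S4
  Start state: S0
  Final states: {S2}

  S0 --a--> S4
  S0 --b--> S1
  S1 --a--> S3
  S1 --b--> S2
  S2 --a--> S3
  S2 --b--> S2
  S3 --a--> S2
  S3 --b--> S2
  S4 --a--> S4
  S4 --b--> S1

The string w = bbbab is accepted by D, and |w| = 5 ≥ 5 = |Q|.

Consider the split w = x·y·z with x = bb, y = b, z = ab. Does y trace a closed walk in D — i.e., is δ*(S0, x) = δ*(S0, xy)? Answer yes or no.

State sequence: S0 -b-> S1 -b-> S2 -b-> S2

After x (step 2): S2. After xy (step 3): S2.
They match, so y = b drives D around a cycle from S2 back to itself; pumping y any number of times keeps D in S2 before reading z, and xyⁱz ∈ L(D) for every i ≥ 0.

yes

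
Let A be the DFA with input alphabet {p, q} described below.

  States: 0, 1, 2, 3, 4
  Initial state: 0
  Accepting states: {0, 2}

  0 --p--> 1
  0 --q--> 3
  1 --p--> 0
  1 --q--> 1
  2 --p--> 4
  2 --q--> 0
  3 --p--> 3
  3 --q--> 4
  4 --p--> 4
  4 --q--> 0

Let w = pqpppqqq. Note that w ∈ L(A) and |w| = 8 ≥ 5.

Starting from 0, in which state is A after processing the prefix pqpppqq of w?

4

State sequence: 0 -p-> 1 -q-> 1 -p-> 0 -p-> 1 -p-> 0 -q-> 3 -q-> 4

After reading 7 characters, A is in state 4.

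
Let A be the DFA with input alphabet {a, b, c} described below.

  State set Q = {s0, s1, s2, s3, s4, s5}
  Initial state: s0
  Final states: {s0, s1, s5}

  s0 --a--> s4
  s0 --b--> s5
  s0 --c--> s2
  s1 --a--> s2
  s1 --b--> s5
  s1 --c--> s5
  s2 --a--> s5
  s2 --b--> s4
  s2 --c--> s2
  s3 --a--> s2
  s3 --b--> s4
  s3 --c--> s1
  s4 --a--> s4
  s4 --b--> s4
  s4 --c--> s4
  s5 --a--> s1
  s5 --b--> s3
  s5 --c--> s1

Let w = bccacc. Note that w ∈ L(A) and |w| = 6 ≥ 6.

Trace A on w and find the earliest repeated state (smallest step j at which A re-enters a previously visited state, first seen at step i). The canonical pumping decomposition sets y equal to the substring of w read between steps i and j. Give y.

cc

Run of A on w = b c c a c c:
  step 0: s0  (start)
  step 1: s5  (read b: s0→s5)
  step 2: s1  (read c: s5→s1)
  step 3: s5  (read c: s1→s5)   ← first repeat (s5 seen earlier)
  step 4: s1  (read a: s5→s1)
  step 5: s5  (read c: s1→s5)
  step 6: s1  (read c: s5→s1)

So i = 1, j = 3, giving x = w[0:1] = b, y = w[1:3] = cc, z = w[3:6] = acc.
Check: |xy| = 3 ≤ 6 and |y| = 2 ≥ 1. Reading y takes A from s5 back to s5, so every xyⁱz is accepted.
With |Q| = 6, pigeonhole forces a state repeat no later than step 6; the substring read between the first and second visits to that state can be pumped.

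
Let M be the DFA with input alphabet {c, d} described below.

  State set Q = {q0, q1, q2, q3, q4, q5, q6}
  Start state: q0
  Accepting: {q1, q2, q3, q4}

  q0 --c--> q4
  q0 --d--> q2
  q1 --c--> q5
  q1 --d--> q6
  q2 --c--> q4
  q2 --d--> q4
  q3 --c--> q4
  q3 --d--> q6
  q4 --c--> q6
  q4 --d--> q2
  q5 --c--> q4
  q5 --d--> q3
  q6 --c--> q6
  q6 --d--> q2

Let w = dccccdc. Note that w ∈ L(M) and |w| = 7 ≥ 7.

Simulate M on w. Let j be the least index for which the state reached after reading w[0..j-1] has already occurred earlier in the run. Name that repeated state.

Run of M on w = d c c c c d c:
  step 0: q0  (start)
  step 1: q2  (read d: q0→q2)
  step 2: q4  (read c: q2→q4)
  step 3: q6  (read c: q4→q6)
  step 4: q6  (read c: q6→q6)   ← first repeat (q6 seen earlier)
  step 5: q6  (read c: q6→q6)
  step 6: q2  (read d: q6→q2)
  step 7: q4  (read c: q2→q4)

The earliest repeat is at step j = 4: M is in q6, which it already visited at step i = 3.
Since M has 7 states, any run of length ≥ 7 visits 7+1 states, so by pigeonhole some state repeats within the first 7 steps — that repeat gives the pumpable loop.

q6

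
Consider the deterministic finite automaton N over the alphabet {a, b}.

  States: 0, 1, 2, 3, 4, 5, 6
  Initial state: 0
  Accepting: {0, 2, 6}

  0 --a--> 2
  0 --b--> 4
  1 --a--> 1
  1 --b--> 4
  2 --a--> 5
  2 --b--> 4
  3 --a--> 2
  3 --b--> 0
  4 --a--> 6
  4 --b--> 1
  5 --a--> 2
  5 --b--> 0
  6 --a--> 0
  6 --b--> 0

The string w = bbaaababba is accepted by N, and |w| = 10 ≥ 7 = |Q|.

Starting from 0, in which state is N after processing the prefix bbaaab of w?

4

State sequence: 0 -b-> 4 -b-> 1 -a-> 1 -a-> 1 -a-> 1 -b-> 4

After reading 6 characters, N is in state 4.
(This kind of state-tracing is the core of the pumping-lemma construction: with 7 states, pigeonhole forces a repeat within the first 7 steps.)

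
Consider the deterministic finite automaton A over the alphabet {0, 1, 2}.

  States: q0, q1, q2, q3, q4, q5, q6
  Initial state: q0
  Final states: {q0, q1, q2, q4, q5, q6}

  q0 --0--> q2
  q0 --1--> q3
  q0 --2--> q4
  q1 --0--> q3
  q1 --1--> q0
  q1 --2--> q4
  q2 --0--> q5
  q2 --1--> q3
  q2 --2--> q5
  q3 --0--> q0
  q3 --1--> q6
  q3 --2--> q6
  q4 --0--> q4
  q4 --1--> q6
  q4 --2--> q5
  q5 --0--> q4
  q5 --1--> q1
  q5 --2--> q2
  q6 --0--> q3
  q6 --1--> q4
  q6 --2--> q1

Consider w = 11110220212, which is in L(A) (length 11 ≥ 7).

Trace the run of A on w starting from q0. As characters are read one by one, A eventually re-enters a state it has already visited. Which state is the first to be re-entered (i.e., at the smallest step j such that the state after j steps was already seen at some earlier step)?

State sequence: q0 -1-> q3 -1-> q6 -1-> q4 -1-> q6 -0-> q3 -2-> q6 -2-> q1 -0-> q3 -2-> q6 -1-> q4 -2-> q5
First repeat at step 4: q6 was already visited.

The earliest repeat is at step j = 4: A is in q6, which it already visited at step i = 2.
Pumping length from the standard proof: p = 7 (the number of states). The repeated state found above gives |xy| = j ≤ 7 and |y| = j − i ≥ 1.

q6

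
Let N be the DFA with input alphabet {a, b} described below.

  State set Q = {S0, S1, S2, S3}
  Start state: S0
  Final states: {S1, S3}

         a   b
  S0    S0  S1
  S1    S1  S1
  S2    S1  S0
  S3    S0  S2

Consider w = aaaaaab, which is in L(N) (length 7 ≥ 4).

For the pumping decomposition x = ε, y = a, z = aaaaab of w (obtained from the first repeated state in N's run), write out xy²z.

xy^2z = ε·a·a·aaaaab = aaaaaaab.
Reading y = a takes N from S0 back to S0, so after x·y·y the machine is still in S0, and z then leads to the accepting state S1. Hence aaaaaaab ∈ L(N).

aaaaaaab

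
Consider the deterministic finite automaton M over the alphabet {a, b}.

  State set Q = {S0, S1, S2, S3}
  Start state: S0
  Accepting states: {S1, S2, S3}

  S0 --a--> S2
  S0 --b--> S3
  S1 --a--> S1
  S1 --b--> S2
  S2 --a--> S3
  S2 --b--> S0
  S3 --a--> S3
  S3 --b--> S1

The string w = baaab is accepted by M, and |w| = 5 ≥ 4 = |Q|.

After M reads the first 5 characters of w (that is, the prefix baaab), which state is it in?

State sequence: S0 -b-> S3 -a-> S3 -a-> S3 -a-> S3 -b-> S1

After reading 5 characters, M is in state S1.
(This kind of state-tracing is the core of the pumping-lemma construction: with 4 states, pigeonhole forces a repeat within the first 4 steps.)

S1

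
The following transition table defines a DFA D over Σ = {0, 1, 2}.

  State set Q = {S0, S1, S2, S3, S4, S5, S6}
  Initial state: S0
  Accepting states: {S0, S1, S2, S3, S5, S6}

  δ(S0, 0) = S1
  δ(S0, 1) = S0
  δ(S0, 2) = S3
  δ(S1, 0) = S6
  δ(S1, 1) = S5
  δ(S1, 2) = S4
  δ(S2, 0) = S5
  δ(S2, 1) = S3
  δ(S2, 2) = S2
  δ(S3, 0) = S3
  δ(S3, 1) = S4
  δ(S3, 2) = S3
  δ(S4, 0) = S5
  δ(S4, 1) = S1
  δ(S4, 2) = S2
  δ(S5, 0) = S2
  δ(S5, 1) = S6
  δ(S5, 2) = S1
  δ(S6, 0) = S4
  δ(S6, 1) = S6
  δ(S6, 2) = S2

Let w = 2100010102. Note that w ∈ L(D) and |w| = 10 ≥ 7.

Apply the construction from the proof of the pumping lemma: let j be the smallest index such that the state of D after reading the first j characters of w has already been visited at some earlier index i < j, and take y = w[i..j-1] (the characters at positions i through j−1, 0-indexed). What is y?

Run of D on w = 2 1 0 0 0 1 0 1 0 2:
  step 0: S0  (start)
  step 1: S3  (read 2: S0→S3)
  step 2: S4  (read 1: S3→S4)
  step 3: S5  (read 0: S4→S5)
  step 4: S2  (read 0: S5→S2)
  step 5: S5  (read 0: S2→S5)   ← first repeat (S5 seen earlier)
  step 6: S6  (read 1: S5→S6)
  step 7: S4  (read 0: S6→S4)
  step 8: S1  (read 1: S4→S1)
  step 9: S6  (read 0: S1→S6)
  step 10: S2  (read 2: S6→S2)

So i = 3, j = 5, giving x = w[0:3] = 210, y = w[3:5] = 00, z = w[5:10] = 10102.
Check: |xy| = 5 ≤ 7 and |y| = 2 ≥ 1. Reading y takes D from S5 back to S5, so every xyⁱz is accepted.

00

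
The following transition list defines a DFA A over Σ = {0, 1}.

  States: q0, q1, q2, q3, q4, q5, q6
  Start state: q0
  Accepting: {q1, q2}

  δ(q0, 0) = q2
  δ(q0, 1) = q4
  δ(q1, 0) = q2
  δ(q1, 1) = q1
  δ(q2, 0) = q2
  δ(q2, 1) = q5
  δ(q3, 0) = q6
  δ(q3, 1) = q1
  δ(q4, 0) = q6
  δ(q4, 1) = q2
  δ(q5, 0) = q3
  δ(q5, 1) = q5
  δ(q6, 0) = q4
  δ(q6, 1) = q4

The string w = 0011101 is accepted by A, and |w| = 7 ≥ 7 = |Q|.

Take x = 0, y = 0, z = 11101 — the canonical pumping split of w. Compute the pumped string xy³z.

xy^3z = 0·0·0·0·11101 = 000011101.
Reading y = 0 takes A from q2 back to q2, so after x·y·y·y the machine is still in q2, and z then leads to the accepting state q1. Hence 000011101 ∈ L(A).

000011101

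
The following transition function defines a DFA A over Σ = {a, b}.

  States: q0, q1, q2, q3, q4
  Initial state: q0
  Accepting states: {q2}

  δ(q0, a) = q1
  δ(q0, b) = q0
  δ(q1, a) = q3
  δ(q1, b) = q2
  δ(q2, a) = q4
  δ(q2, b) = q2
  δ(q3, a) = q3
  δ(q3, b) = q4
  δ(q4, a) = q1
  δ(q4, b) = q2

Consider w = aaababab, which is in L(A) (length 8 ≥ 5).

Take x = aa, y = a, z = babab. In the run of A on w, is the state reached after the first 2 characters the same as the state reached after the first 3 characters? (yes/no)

Run of A on the first 3 characters of w = a a a:
  step 0: q0  (start)
  step 1: q1  (read a: q0→q1)
  step 2: q3  (read a: q1→q3)
  step 3: q3  (read a: q3→q3)

After x (step 2): q3. After xy (step 3): q3.
They match, so y = a drives A around a cycle from q3 back to itself; pumping y any number of times keeps A in q3 before reading z, and xyⁱz ∈ L(A) for every i ≥ 0.

yes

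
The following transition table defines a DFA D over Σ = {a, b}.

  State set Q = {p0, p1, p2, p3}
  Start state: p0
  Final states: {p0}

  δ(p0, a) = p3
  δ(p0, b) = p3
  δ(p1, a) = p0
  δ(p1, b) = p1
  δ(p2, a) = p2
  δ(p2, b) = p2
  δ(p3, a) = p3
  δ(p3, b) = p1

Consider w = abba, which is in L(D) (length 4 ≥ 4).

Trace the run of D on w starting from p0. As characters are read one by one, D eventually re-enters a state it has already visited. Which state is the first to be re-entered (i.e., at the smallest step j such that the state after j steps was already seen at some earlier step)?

Run of D on w = a b b a:
  step 0: p0  (start)
  step 1: p3  (read a: p0→p3)
  step 2: p1  (read b: p3→p1)
  step 3: p1  (read b: p1→p1)   ← first repeat (p1 seen earlier)
  step 4: p0  (read a: p1→p0)

The earliest repeat is at step j = 3: D is in p1, which it already visited at step i = 2.

p1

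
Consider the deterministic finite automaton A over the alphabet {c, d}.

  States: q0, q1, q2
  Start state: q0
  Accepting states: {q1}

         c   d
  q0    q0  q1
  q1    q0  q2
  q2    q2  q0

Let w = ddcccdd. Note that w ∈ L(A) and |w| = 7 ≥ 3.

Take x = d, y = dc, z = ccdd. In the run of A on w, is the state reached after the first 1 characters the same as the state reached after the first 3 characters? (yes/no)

no

State sequence: q0 -d-> q1 -d-> q2 -c-> q2

After x (step 1): q1. After xy (step 3): q2.
They differ (q1 ≠ q2), so y is not a cycle from the state after x; this split is not the one the pumping-lemma construction produces, and pumping y need not keep the string in L(A).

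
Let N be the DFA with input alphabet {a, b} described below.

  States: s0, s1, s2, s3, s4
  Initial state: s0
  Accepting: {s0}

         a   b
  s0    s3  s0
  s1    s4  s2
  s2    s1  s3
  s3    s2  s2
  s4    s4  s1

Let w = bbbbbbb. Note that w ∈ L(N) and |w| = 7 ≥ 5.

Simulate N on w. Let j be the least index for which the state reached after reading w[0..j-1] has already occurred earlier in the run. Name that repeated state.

State sequence: s0 -b-> s0 -b-> s0 -b-> s0 -b-> s0 -b-> s0 -b-> s0 -b-> s0
First repeat at step 1: s0 was already visited.

The earliest repeat is at step j = 1: N is in s0, which it already visited at step i = 0.
Since N has 5 states, any run of length ≥ 5 visits 5+1 states, so by pigeonhole some state repeats within the first 5 steps — that repeat gives the pumpable loop.

s0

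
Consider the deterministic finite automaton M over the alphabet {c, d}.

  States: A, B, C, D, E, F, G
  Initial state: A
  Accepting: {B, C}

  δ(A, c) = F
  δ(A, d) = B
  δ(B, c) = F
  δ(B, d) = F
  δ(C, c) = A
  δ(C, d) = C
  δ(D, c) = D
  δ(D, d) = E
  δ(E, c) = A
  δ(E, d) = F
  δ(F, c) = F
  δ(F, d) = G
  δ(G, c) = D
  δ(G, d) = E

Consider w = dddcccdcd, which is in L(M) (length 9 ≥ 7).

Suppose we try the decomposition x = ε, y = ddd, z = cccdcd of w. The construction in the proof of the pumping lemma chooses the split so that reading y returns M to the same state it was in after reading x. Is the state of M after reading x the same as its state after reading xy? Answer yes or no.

State sequence: A -d-> B -d-> F -d-> G

After x (step 0): A. After xy (step 3): G.
They differ (A ≠ G), so y is not a cycle from the state after x; this split is not the one the pumping-lemma construction produces, and pumping y need not keep the string in L(M).

no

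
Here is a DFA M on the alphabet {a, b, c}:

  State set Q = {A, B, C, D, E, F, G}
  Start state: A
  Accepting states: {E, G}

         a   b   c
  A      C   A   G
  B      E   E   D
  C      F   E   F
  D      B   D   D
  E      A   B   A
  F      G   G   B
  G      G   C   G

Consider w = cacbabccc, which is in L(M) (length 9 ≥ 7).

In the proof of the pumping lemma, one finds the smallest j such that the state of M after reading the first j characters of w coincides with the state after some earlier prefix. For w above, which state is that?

Run of M on w = c a c b a b c c c:
  step 0: A  (start)
  step 1: G  (read c: A→G)
  step 2: G  (read a: G→G)   ← first repeat (G seen earlier)
  step 3: G  (read c: G→G)
  step 4: C  (read b: G→C)
  step 5: F  (read a: C→F)
  step 6: G  (read b: F→G)
  step 7: G  (read c: G→G)
  step 8: G  (read c: G→G)
  step 9: G  (read c: G→G)

The earliest repeat is at step j = 2: M is in G, which it already visited at step i = 1.
Since M has 7 states, any run of length ≥ 7 visits 7+1 states, so by pigeonhole some state repeats within the first 7 steps — that repeat gives the pumpable loop.

G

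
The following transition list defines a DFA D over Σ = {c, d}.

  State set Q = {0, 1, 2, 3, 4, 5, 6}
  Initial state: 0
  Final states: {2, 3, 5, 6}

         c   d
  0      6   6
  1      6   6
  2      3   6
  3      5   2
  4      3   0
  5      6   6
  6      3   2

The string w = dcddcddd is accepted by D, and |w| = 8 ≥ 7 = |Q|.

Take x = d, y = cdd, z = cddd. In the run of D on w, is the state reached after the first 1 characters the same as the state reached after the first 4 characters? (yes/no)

yes

State sequence: 0 -d-> 6 -c-> 3 -d-> 2 -d-> 6

After x (step 1): 6. After xy (step 4): 6.
They match, so y = cdd drives D around a cycle from 6 back to itself; pumping y any number of times keeps D in 6 before reading z, and xyⁱz ∈ L(D) for every i ≥ 0.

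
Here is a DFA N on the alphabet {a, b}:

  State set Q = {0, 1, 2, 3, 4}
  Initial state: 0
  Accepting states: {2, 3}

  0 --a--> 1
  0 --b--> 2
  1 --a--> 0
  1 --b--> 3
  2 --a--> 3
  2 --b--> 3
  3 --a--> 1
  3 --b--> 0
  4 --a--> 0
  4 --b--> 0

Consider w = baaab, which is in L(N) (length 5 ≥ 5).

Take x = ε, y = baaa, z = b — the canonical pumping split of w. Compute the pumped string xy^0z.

xy⁰z = xz = ε·b = b.
Reading y = baaa takes N from 0 back to 0, so after x the machine is still in 0, and z then leads to the accepting state 2. Hence b ∈ L(N).

b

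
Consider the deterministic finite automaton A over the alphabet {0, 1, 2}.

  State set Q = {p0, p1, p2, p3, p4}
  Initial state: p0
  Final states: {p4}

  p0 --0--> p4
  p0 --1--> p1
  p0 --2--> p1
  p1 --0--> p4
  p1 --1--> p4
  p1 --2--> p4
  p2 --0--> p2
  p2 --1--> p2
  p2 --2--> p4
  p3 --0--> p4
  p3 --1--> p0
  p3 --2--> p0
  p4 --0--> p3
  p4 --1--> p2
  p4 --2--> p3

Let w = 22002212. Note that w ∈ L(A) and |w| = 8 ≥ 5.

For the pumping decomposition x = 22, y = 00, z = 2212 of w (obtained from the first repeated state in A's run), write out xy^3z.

xy^3z = 22·00·00·00·2212 = 220000002212.
Reading y = 00 takes A from p4 back to p4, so after x·y·y·y the machine is still in p4, and z then leads to the accepting state p4. Hence 220000002212 ∈ L(A).

220000002212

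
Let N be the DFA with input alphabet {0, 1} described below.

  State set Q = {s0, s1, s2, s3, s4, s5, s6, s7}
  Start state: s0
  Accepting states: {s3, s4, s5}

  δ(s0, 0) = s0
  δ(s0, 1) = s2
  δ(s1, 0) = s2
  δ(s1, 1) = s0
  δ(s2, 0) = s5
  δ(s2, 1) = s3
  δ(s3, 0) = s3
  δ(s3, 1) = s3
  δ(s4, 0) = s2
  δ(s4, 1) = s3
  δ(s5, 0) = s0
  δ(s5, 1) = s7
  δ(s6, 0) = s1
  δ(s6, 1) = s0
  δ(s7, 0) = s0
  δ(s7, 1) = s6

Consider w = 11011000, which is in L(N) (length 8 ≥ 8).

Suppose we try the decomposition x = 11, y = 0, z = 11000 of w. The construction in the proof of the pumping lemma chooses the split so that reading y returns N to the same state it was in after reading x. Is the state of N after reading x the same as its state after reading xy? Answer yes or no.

yes

State sequence: s0 -1-> s2 -1-> s3 -0-> s3

After x (step 2): s3. After xy (step 3): s3.
They match, so y = 0 drives N around a cycle from s3 back to itself; pumping y any number of times keeps N in s3 before reading z, and xyⁱz ∈ L(N) for every i ≥ 0.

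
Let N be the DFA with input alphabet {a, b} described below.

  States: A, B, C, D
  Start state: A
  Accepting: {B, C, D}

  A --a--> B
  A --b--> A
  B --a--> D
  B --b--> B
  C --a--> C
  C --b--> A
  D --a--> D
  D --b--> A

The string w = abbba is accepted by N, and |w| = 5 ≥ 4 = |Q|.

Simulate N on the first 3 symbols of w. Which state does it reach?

B

Run of N on the first 3 characters of w = a b b:
  step 0: A  (start)
  step 1: B  (read a: A→B)
  step 2: B  (read b: B→B)
  step 3: B  (read b: B→B)

After reading 3 characters, N is in state B.
(This kind of state-tracing is the core of the pumping-lemma construction: with 4 states, pigeonhole forces a repeat within the first 4 steps.)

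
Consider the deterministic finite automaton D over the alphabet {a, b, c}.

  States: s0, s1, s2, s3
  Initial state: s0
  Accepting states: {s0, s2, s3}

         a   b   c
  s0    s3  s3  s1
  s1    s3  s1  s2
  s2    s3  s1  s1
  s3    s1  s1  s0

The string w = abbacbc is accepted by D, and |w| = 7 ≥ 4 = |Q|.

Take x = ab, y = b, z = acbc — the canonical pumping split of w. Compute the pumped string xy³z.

abbbbacbc

xy^3z = ab·b·b·b·acbc = abbbbacbc.
Reading y = b takes D from s1 back to s1, so after x·y·y·y the machine is still in s1, and z then leads to the accepting state s0. Hence abbbbacbc ∈ L(D).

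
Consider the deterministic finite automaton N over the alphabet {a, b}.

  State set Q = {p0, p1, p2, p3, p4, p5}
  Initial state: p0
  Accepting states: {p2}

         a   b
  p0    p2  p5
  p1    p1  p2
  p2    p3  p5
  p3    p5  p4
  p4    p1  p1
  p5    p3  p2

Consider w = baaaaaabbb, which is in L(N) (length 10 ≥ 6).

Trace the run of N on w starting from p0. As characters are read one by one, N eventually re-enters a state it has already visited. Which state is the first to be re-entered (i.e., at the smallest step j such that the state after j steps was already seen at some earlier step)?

State sequence: p0 -b-> p5 -a-> p3 -a-> p5 -a-> p3 -a-> p5 -a-> p3 -a-> p5 -b-> p2 -b-> p5 -b-> p2
First repeat at step 3: p5 was already visited.

The earliest repeat is at step j = 3: N is in p5, which it already visited at step i = 1.

p5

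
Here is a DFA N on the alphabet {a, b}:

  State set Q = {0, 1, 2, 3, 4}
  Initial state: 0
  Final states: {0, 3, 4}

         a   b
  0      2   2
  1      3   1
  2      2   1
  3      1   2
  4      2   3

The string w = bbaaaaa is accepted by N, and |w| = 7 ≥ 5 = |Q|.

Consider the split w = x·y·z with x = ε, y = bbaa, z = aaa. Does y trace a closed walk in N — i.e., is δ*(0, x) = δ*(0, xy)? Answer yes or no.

no

Run of N on the first 4 characters of w = b b a a:
  step 0: 0  (start)
  step 1: 2  (read b: 0→2)
  step 2: 1  (read b: 2→1)
  step 3: 3  (read a: 1→3)
  step 4: 1  (read a: 3→1)

After x (step 0): 0. After xy (step 4): 1.
They differ (0 ≠ 1), so y is not a cycle from the state after x; this split is not the one the pumping-lemma construction produces, and pumping y need not keep the string in L(N).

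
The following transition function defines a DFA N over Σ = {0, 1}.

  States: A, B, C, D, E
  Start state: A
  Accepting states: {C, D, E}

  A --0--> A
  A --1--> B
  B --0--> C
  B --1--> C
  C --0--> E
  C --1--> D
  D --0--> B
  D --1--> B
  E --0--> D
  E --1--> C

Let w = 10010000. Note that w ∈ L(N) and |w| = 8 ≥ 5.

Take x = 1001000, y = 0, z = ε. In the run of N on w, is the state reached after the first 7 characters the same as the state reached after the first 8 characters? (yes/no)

no

State sequence: A -1-> B -0-> C -0-> E -1-> C -0-> E -0-> D -0-> B -0-> C

After x (step 7): B. After xy (step 8): C.
They differ (B ≠ C), so y is not a cycle from the state after x; this split is not the one the pumping-lemma construction produces, and pumping y need not keep the string in L(N).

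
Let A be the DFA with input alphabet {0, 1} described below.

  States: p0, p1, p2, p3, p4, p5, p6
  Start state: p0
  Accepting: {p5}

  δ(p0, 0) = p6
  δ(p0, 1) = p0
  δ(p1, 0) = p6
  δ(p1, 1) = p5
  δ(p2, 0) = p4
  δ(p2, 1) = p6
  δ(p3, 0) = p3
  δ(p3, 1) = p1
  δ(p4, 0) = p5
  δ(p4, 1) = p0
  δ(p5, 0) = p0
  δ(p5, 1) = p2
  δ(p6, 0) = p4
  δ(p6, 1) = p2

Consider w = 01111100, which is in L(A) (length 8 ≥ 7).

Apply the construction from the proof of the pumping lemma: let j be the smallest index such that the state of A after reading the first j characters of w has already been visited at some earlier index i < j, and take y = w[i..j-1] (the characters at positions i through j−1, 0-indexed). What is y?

11

State sequence: p0 -0-> p6 -1-> p2 -1-> p6 -1-> p2 -1-> p6 -1-> p2 -0-> p4 -0-> p5
First repeat at step 3: p6 was already visited.

So i = 1, j = 3, giving x = w[0:1] = 0, y = w[1:3] = 11, z = w[3:8] = 11100.
Check: |xy| = 3 ≤ 7 and |y| = 2 ≥ 1. Reading y takes A from p6 back to p6, so every xyⁱz is accepted.
The DFA has 7 states, so the proof of the pumping lemma guarantees a repeated state among the first 7+1 visited; the segment between the two visits is the pumpable y.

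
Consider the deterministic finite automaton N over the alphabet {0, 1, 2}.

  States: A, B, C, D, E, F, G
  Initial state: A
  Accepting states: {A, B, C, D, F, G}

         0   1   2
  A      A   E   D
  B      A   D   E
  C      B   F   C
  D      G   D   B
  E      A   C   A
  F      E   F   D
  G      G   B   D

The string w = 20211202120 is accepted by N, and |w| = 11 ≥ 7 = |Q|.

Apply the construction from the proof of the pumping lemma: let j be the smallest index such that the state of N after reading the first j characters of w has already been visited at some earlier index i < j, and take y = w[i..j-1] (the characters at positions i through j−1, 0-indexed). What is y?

State sequence: A -2-> D -0-> G -2-> D -1-> D -1-> D -2-> B -0-> A -2-> D -1-> D -2-> B -0-> A
First repeat at step 3: D was already visited.

So i = 1, j = 3, giving x = w[0:1] = 2, y = w[1:3] = 02, z = w[3:11] = 11202120.
Check: |xy| = 3 ≤ 7 and |y| = 2 ≥ 1. Reading y takes N from D back to D, so every xyⁱz is accepted.

02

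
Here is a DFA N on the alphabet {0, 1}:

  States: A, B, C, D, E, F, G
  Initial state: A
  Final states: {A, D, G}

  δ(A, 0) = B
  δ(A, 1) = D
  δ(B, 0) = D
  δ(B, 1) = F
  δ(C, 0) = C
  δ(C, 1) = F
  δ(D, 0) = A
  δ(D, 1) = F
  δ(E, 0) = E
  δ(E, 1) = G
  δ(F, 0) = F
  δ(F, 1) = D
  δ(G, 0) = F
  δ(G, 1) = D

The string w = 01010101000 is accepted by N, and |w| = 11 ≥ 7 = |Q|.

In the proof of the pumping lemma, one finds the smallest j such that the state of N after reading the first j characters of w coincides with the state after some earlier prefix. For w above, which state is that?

F

State sequence: A -0-> B -1-> F -0-> F -1-> D -0-> A -1-> D -0-> A -1-> D -0-> A -0-> B -0-> D
First repeat at step 3: F was already visited.

The earliest repeat is at step j = 3: N is in F, which it already visited at step i = 2.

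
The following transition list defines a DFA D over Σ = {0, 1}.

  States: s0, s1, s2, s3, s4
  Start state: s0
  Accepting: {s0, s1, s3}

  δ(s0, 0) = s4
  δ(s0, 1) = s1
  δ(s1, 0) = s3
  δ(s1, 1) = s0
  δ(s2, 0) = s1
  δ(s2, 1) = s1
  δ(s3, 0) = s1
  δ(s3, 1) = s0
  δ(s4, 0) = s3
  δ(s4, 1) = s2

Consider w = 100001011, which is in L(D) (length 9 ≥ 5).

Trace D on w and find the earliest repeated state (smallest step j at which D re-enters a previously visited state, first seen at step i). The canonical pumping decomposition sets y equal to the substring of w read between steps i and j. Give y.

00

State sequence: s0 -1-> s1 -0-> s3 -0-> s1 -0-> s3 -0-> s1 -1-> s0 -0-> s4 -1-> s2 -1-> s1
First repeat at step 3: s1 was already visited.

So i = 1, j = 3, giving x = w[0:1] = 1, y = w[1:3] = 00, z = w[3:9] = 001011.
Check: |xy| = 3 ≤ 5 and |y| = 2 ≥ 1. Reading y takes D from s1 back to s1, so every xyⁱz is accepted.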